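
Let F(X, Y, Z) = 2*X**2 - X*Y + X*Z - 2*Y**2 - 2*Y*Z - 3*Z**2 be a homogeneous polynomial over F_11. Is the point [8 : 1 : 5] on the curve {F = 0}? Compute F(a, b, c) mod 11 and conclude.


F(8,1,5) ≡ 7 (mod 11); P is NOT on the curve.

Evaluate F(8, 1, 5) term-by-term (mod 11).
  2*X**2 ↦ 2·64·1·1 = 128
  -X*Y ↦ -1·8·1·1 = -8
  X*Z ↦ 1·8·1·5 = 40
  -2*Y**2 ↦ -2·1·1·1 = -2
  -2*Y*Z ↦ -2·1·1·5 = -10
  -3*Z**2 ↦ -3·1·1·25 = -75
Sum: F(8, 1, 5) = (128) + (-8) + (40) + (-2) + (-10) + (-75) = 73.
Reducing mod 11: 73 ≡ 7 (mod 11).
Since F(a, b, c) ≡ 7 ≠ 0 (mod 11), P does NOT lie on the curve.


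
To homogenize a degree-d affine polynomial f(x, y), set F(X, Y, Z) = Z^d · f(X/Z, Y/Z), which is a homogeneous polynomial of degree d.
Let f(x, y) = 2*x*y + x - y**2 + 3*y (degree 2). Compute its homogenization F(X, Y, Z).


F(X, Y, Z) = 2*X*Y + X*Z - Y**2 + 3*Y*Z

deg(f) = 2.
Substitute x = X/Z, y = Y/Z into f, then multiply by Z^2.
  monomial 2·x^1·y^1 ↦ 2·X^1·Y^1·Z^0.
  monomial 1·x^1·y^0 ↦ 1·X^1·Y^0·Z^1.
  monomial -1·x^0·y^2 ↦ -1·X^0·Y^2·Z^0.
  monomial 3·x^0·y^1 ↦ 3·X^0·Y^1·Z^1.
Collecting: F(X, Y, Z) = 2*X*Y + X*Z - Y**2 + 3*Y*Z.


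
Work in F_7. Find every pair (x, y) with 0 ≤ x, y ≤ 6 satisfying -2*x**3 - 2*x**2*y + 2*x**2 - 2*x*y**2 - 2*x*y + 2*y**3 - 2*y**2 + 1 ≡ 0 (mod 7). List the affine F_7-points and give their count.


Affine F_7-points: {(1, 2), (1, 3), (1, 4), (2, 0), (3, 0), (3, 5), (3, 6), (4, 4), (6, 1), (6, 2), (6, 4)}; count = 11.

For each of the 49 pairs (x, y) ∈ F_7², evaluate f(x, y) mod 7. Record the zeros.
  x = 0: [0↦1, 1↦1, 2↦2, 3↦2, 4↦6, 5↦5, 6↦4]  zeros at y ∈ ∅
  x = 1: [0↦1, 1↦2, 2↦0, 3↦0, 4↦0, 5↦5, 6↦6]  zeros at y ∈ {2, 3, 4}
  x = 2: [0↦0, 1↦5, 2↦3, 3↦6, 4↦5, 5↦5, 6↦4]  zeros at y ∈ {0}
  x = 3: [0↦0, 1↦5, 2↦6, 3↦1, 4↦2, 5↦0, 6↦0]  zeros at y ∈ {0, 5, 6}
  x = 4: [0↦3, 1↦4, 2↦4, 3↦1, 4↦0, 5↦6, 6↦3]  zeros at y ∈ {4}
  x = 5: [0↦4, 1↦4, 2↦6, 3↦1, 4↦1, 5↦4, 6↦1]  zeros at y ∈ ∅
  x = 6: [0↦5, 1↦0, 2↦0, 3↦3, 4↦0, 5↦3, 6↦3]  zeros at y ∈ {1, 2, 4}
Collecting zeros: affine points = {(1, 2), (1, 3), (1, 4), (2, 0), (3, 0), (3, 5), (3, 6), (4, 4), (6, 1), (6, 2), (6, 4)}.
Total count |C(F_7)_aff| = 11.


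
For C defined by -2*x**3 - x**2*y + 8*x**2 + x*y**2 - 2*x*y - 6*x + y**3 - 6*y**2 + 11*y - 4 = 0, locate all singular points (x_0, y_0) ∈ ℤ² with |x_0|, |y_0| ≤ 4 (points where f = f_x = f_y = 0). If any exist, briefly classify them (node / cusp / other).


Singular points: {(1, 2)}; classification: cusp.

Compute partial derivatives:
  f_x = -6*x**2 - 2*x*y + 16*x + y**2 - 2*y - 6.
  f_y = -x**2 + 2*x*y - 2*x + 3*y**2 - 12*y + 11.
Scan x_0 ∈ {−4, ..., 4}. For each x_0, f_y(x_0, y) is a polynomial in y; find its integer roots y ∈ {−4, ..., 4}, then test f_x and f at those candidates.
  x = -4: f_y(-4, y) = 3*y**2 - 20*y + 3; no integer root y with |y| ≤ 4.
  x = -3: f_y(-3, y) = 3*y**2 - 18*y + 8; no integer root y with |y| ≤ 4.
  x = -2: f_y(-2, y) = 3*y**2 - 16*y + 11; no integer root y with |y| ≤ 4.
  x = -1: f_y(-1, y) = 3*y**2 - 14*y + 12; no integer root y with |y| ≤ 4.
  x = 0: f_y(0, y) = 3*y**2 - 12*y + 11; no integer root y with |y| ≤ 4.
  x = 1: f_y(1, y) = 3*y**2 - 10*y + 8; vanishes at y ∈ {2}. (1, 2): f_x = 0, f = 0 — SINGULAR.
  x = 2: f_y(2, y) = 3*y**2 - 8*y + 3; no integer root y with |y| ≤ 4.
  x = 3: f_y(3, y) = 3*y**2 - 6*y - 4; no integer root y with |y| ≤ 4.
  x = 4: f_y(4, y) = 3*y**2 - 4*y - 13; no integer root y with |y| ≤ 4.
Only singular point on the grid: (1, 2).
Classify: substitute x = 1 + u, y = 2 + v and expand: f = -2*u**3 - u**2*v + u*v**2 + v**3 + v**2.
No constant or linear terms (consistent with a singular point). Quadratic part: v**2. Cubic part: -2*u**3 - u**2*v + u*v**2 + v**3.
The quadratic part v**2 is a perfect square, so there is a single (double) tangent line v = 0, i.e. y = 2. Restricting the cubic part to that line (v = 0) leaves -2*u**3 ≠ 0, so f is not divisible by v and the branch is v² ≈ 2*u**3 to lowest order — this is a cusp.
Classification: cusp.


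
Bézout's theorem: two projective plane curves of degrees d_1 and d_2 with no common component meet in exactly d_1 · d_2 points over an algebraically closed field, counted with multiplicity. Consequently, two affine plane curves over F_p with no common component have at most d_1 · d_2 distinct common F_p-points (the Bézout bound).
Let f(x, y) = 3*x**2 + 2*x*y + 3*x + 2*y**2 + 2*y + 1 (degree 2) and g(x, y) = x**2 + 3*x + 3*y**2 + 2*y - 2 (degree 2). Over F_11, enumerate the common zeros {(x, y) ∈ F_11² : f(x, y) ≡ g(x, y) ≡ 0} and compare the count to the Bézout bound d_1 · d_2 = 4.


Common zeros: ∅; count = 0; Bézout bound = 4.

deg(f) = 2, deg(g) = 2, so Bézout bound = 4.
Scan x ∈ F_11. For each x, list the y ∈ F_11 with f(x, y) ≡ 0 and those with g(x, y) ≡ 0 (mod 11); the common zeros in that column are the intersection.
  x = 0: f ≡ 0 at y ∈ ∅; g ≡ 0 at y ∈ ∅; common: ∅.
  x = 1: f ≡ 0 at y ∈ {4, 5}; g ≡ 0 at y ∈ ∅; common: ∅.
  x = 2: f ≡ 0 at y ∈ {3, 5}; g ≡ 0 at y ∈ ∅; common: ∅.
  x = 3: f ≡ 0 at y ∈ ∅; g ≡ 0 at y ∈ ∅; common: ∅.
  x = 4: f ≡ 0 at y ∈ ∅; g ≡ 0 at y ∈ {7}; common: ∅.
  x = 5: f ≡ 0 at y ∈ ∅; g ≡ 0 at y ∈ ∅; common: ∅.
  x = 6: f ≡ 0 at y ∈ {1, 3}; g ≡ 0 at y ∈ ∅; common: ∅.
  x = 7: f ≡ 0 at y ∈ {1, 2}; g ≡ 0 at y ∈ ∅; common: ∅.
  x = 8: f ≡ 0 at y ∈ ∅; g ≡ 0 at y ∈ ∅; common: ∅.
  x = 9: f ≡ 0 at y ∈ {2, 10}; g ≡ 0 at y ∈ ∅; common: ∅.
  x = 10: f ≡ 0 at y ∈ {4, 7}; g ≡ 0 at y ∈ ∅; common: ∅.
Collecting: common zeros = ∅, so the count is 0.
Comparison with the Bézout bound: 0 ≤ 4 = deg(f)·deg(g), as expected for curves with no common component (the affine F_11-count falls short of the bound because intersections may lie at infinity, over extension fields, or carry multiplicity).


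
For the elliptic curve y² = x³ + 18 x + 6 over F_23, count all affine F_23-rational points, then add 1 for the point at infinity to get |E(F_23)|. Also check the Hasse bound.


Affine points = {(0, 11), (0, 12), (1, 5), (1, 18), (2, 2), (2, 21), (3, 8), (3, 15), (4, 2), (4, 21), (6, 10), (6, 13), (8, 8), (8, 15), (9, 0), (10, 6), (10, 17), (12, 8), (12, 15), (14, 9), (14, 14), (17, 2), (17, 21), (19, 10), (19, 13), (21, 10), (21, 13)}; affine count = 27; |E(F_23)| = 28.

Discriminant check: Δ ∝ 4a³ + 27b² = 4·18³ + 27·6² = 4·5832 + 27·36 ≡ 12 (mod 23). Nonzero ⇒ E is nonsingular.
For each x ∈ F_23, compute rhs = x³ + 18·x + 6 mod 23, then count y ∈ F_23 with y² ≡ rhs.
  x = 0: rhs = 6, matching y values: 11, 12 (2 points).
  x = 1: rhs = 2, matching y values: 5, 18 (2 points).
  x = 2: rhs = 4, matching y values: 2, 21 (2 points).
  x = 3: rhs = 18, matching y values: 8, 15 (2 points).
  x = 4: rhs = 4, matching y values: 2, 21 (2 points).
  x = 5: rhs = 14, matching y values: none (0 points).
  x = 6: rhs = 8, matching y values: 10, 13 (2 points).
  x = 7: rhs = 15, matching y values: none (0 points).
  x = 8: rhs = 18, matching y values: 8, 15 (2 points).
  x = 9: rhs = 0, matching y values: 0 (1 points).
  x = 10: rhs = 13, matching y values: 6, 17 (2 points).
  x = 11: rhs = 17, matching y values: none (0 points).
  x = 12: rhs = 18, matching y values: 8, 15 (2 points).
  x = 13: rhs = 22, matching y values: none (0 points).
  x = 14: rhs = 12, matching y values: 9, 14 (2 points).
  x = 15: rhs = 17, matching y values: none (0 points).
  x = 16: rhs = 20, matching y values: none (0 points).
  x = 17: rhs = 4, matching y values: 2, 21 (2 points).
  x = 18: rhs = 21, matching y values: none (0 points).
  x = 19: rhs = 8, matching y values: 10, 13 (2 points).
  x = 20: rhs = 17, matching y values: none (0 points).
  x = 21: rhs = 8, matching y values: 10, 13 (2 points).
  x = 22: rhs = 10, matching y values: none (0 points).
Total affine count: 27.
Full point count |E(F_23)| = 27 + 1 = 28.
Hasse bound: |28 − (23+1)| = |4| = 4 ≤ 2√23 ≈ 9.5917 ✓.


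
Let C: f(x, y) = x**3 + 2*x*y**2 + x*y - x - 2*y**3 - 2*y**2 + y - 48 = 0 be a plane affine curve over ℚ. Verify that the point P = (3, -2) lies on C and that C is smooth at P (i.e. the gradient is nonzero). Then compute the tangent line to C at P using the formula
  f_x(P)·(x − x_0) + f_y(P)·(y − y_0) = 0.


Tangent line at P: 32*x - 36*y - 168 = 0.

Step 1: f(3, -2) = 0, so P lies on C.
Step 2: partial derivatives
  f_x(x, y) = 3*x**2 + 2*y**2 + y - 1, f_y(x, y) = 4*x*y + x - 6*y**2 - 4*y + 1.
  f_x(P) = 32, f_y(P) = -36 (gradient nonzero, so P is smooth).
Step 3: tangent line at P: 32·(x − 3) + -36·(y − -2) = 0.
Expanding: 32*x - 36*y - 168 = 0.


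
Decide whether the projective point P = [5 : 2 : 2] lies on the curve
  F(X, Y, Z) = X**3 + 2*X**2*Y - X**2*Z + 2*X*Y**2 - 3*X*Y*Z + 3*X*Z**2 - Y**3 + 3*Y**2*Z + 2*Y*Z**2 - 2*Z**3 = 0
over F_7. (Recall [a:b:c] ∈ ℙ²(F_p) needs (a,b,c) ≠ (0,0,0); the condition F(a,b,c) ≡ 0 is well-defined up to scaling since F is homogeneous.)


F(5,2,2) ≡ 0 (mod 7); P is on the curve.

Evaluate F(5, 2, 2) term-by-term (mod 7).
  X**3 ↦ 1·125·1·1 = 125
  2*X**2*Y ↦ 2·25·2·1 = 100
  -X**2*Z ↦ -1·25·1·2 = -50
  2*X*Y**2 ↦ 2·5·4·1 = 40
  -3*X*Y*Z ↦ -3·5·2·2 = -60
  3*X*Z**2 ↦ 3·5·1·4 = 60
  -Y**3 ↦ -1·1·8·1 = -8
  3*Y**2*Z ↦ 3·1·4·2 = 24
  2*Y*Z**2 ↦ 2·1·2·4 = 16
  -2*Z**3 ↦ -2·1·1·8 = -16
Sum: F(5, 2, 2) = (125) + (100) + (-50) + (40) + (-60) + (60) + (-8) + (24) + (16) + (-16) = 231.
Reducing mod 7: 231 ≡ 0 (mod 7).
Since F(a, b, c) ≡ 0 (mod 7), P lies on the curve.


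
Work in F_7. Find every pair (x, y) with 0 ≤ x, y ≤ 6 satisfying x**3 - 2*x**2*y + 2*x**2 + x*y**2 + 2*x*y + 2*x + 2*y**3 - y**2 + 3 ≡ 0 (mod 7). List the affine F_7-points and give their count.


Affine F_7-points: {(0, 6), (2, 2), (3, 5), (5, 1), (5, 2), (6, 5)}; count = 6.

For each of the 49 pairs (x, y) ∈ F_7², evaluate f(x, y) mod 7. Record the zeros.
  x = 0: [0↦3, 1↦4, 2↦1, 3↦6, 4↦3, 5↦4, 6↦0]  zeros at y ∈ {6}
  x = 1: [0↦1, 1↦3, 2↦3, 3↦6, 4↦3, 5↦6, 6↦6]  zeros at y ∈ ∅
  x = 2: [0↦2, 1↦1, 2↦0, 3↦4, 4↦4, 5↦5, 6↦5]  zeros at y ∈ {2}
  x = 3: [0↦5, 1↦4, 2↦5, 3↦6, 4↦5, 5↦0, 6↦3]  zeros at y ∈ {5}
  x = 4: [0↦2, 1↦4, 2↦3, 3↦4, 4↦5, 5↦4, 6↦6]  zeros at y ∈ ∅
  x = 5: [0↦6, 1↦0, 2↦0, 3↦4, 4↦3, 5↦2, 6↦6]  zeros at y ∈ {1, 2}
  x = 6: [0↦2, 1↦5, 2↦2, 3↦5, 4↦5, 5↦0, 6↦2]  zeros at y ∈ {5}
Collecting zeros: affine points = {(0, 6), (2, 2), (3, 5), (5, 1), (5, 2), (6, 5)}.
Total count |C(F_7)_aff| = 6.


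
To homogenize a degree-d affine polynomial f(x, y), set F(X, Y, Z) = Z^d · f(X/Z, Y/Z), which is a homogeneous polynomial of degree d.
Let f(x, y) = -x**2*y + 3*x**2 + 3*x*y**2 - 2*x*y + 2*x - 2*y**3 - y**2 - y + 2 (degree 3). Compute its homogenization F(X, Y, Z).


F(X, Y, Z) = -X**2*Y + 3*X**2*Z + 3*X*Y**2 - 2*X*Y*Z + 2*X*Z**2 - 2*Y**3 - Y**2*Z - Y*Z**2 + 2*Z**3

deg(f) = 3.
Substitute x = X/Z, y = Y/Z into f, then multiply by Z^3.
  monomial -1·x^2·y^1 ↦ -1·X^2·Y^1·Z^0.
  monomial 3·x^2·y^0 ↦ 3·X^2·Y^0·Z^1.
  monomial 3·x^1·y^2 ↦ 3·X^1·Y^2·Z^0.
  monomial -2·x^1·y^1 ↦ -2·X^1·Y^1·Z^1.
  monomial 2·x^1·y^0 ↦ 2·X^1·Y^0·Z^2.
  monomial -2·x^0·y^3 ↦ -2·X^0·Y^3·Z^0.
  monomial -1·x^0·y^2 ↦ -1·X^0·Y^2·Z^1.
  monomial -1·x^0·y^1 ↦ -1·X^0·Y^1·Z^2.
  monomial 2·x^0·y^0 ↦ 2·X^0·Y^0·Z^3.
Collecting: F(X, Y, Z) = -X**2*Y + 3*X**2*Z + 3*X*Y**2 - 2*X*Y*Z + 2*X*Z**2 - 2*Y**3 - Y**2*Z - Y*Z**2 + 2*Z**3.


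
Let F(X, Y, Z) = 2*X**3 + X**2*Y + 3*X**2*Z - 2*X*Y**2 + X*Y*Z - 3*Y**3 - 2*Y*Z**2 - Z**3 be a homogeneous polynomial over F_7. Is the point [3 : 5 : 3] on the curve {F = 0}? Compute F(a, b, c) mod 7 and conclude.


F(3,5,3) ≡ 3 (mod 7); P is NOT on the curve.

Evaluate F(3, 5, 3) term-by-term (mod 7).
  2*X**3 ↦ 2·27·1·1 = 54
  X**2*Y ↦ 1·9·5·1 = 45
  3*X**2*Z ↦ 3·9·1·3 = 81
  -2*X*Y**2 ↦ -2·3·25·1 = -150
  X*Y*Z ↦ 1·3·5·3 = 45
  -3*Y**3 ↦ -3·1·125·1 = -375
  -2*Y*Z**2 ↦ -2·1·5·9 = -90
  -Z**3 ↦ -1·1·1·27 = -27
Sum: F(3, 5, 3) = (54) + (45) + (81) + (-150) + (45) + (-375) + (-90) + (-27) = -417.
Reducing mod 7: -417 ≡ 3 (mod 7).
Since F(a, b, c) ≡ 3 ≠ 0 (mod 7), P does NOT lie on the curve.


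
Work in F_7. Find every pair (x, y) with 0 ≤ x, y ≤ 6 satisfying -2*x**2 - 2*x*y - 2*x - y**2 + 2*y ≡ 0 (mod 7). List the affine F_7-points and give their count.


Affine F_7-points: {(0, 0), (0, 2), (3, 4), (3, 6), (4, 2), (4, 6), (6, 0), (6, 4)}; count = 8.

For each of the 49 pairs (x, y) ∈ F_7², evaluate f(x, y) mod 7. Record the zeros.
  x = 0: [0↦0, 1↦1, 2↦0, 3↦4, 4↦6, 5↦6, 6↦4]  zeros at y ∈ {0, 2}
  x = 1: [0↦3, 1↦2, 2↦6, 3↦1, 4↦1, 5↦6, 6↦2]  zeros at y ∈ ∅
  x = 2: [0↦2, 1↦6, 2↦1, 3↦1, 4↦6, 5↦2, 6↦3]  zeros at y ∈ ∅
  x = 3: [0↦4, 1↦6, 2↦6, 3↦4, 4↦0, 5↦1, 6↦0]  zeros at y ∈ {4, 6}
  x = 4: [0↦2, 1↦2, 2↦0, 3↦3, 4↦4, 5↦3, 6↦0]  zeros at y ∈ {2, 6}
  x = 5: [0↦3, 1↦1, 2↦4, 3↦5, 4↦4, 5↦1, 6↦3]  zeros at y ∈ ∅
  x = 6: [0↦0, 1↦3, 2↦4, 3↦3, 4↦0, 5↦2, 6↦2]  zeros at y ∈ {0, 4}
Collecting zeros: affine points = {(0, 0), (0, 2), (3, 4), (3, 6), (4, 2), (4, 6), (6, 0), (6, 4)}.
Total count |C(F_7)_aff| = 8.


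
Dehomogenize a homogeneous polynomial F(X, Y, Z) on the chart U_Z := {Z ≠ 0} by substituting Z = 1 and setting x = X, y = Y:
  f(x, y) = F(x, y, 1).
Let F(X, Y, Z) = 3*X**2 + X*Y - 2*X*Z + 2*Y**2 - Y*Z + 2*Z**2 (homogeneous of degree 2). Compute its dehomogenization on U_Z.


f(x, y) = 3*x**2 + x*y - 2*x + 2*y**2 - y + 2

On U_Z we set Z = 1. Each monomial c·X^i·Y^j·Z^k in F becomes c·x^i·y^j·1^k = c·x^i·y^j.
Substituting Z = 1: F(X, Y, 1) = 3*x**2 + x*y - 2*x + 2*y**2 - y + 2.
Note: deg(f) ≤ deg(F) = 2; strict inequality happens when F is divisible by Z (lost terms).


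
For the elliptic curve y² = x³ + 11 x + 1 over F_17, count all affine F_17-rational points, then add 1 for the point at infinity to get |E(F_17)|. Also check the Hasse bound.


Affine points = {(0, 1), (0, 16), (1, 8), (1, 9), (7, 8), (7, 9), (9, 8), (9, 9), (11, 5), (11, 12), (12, 5), (12, 12), (14, 3), (14, 14)}; affine count = 14; |E(F_17)| = 15.

Discriminant check: Δ ∝ 4a³ + 27b² = 4·11³ + 27·1² = 4·1331 + 27·1 ≡ 13 (mod 17). Nonzero ⇒ E is nonsingular.
For each x ∈ F_17, compute rhs = x³ + 11·x + 1 mod 17, then count y ∈ F_17 with y² ≡ rhs.
  x = 0: rhs = 1, matching y values: 1, 16 (2 points).
  x = 1: rhs = 13, matching y values: 8, 9 (2 points).
  x = 2: rhs = 14, matching y values: none (0 points).
  x = 3: rhs = 10, matching y values: none (0 points).
  x = 4: rhs = 7, matching y values: none (0 points).
  x = 5: rhs = 11, matching y values: none (0 points).
  x = 6: rhs = 11, matching y values: none (0 points).
  x = 7: rhs = 13, matching y values: 8, 9 (2 points).
  x = 8: rhs = 6, matching y values: none (0 points).
  x = 9: rhs = 13, matching y values: 8, 9 (2 points).
  x = 10: rhs = 6, matching y values: none (0 points).
  x = 11: rhs = 8, matching y values: 5, 12 (2 points).
  x = 12: rhs = 8, matching y values: 5, 12 (2 points).
  x = 13: rhs = 12, matching y values: none (0 points).
  x = 14: rhs = 9, matching y values: 3, 14 (2 points).
  x = 15: rhs = 5, matching y values: none (0 points).
  x = 16: rhs = 6, matching y values: none (0 points).
Total affine count: 14.
Full point count |E(F_17)| = 14 + 1 = 15.
Hasse bound: |15 − (17+1)| = |-3| = 3 ≤ 2√17 ≈ 8.2462 ✓.


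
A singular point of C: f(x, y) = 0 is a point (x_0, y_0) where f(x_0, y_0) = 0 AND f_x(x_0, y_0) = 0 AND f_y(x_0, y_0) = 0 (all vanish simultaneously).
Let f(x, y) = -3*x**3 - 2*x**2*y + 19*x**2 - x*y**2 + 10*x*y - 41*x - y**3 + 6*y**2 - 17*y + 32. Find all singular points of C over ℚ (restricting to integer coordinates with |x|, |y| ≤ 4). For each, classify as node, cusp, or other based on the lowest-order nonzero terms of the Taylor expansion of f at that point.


Singular points: {(2, 1)}; classification: node.

Compute partial derivatives:
  f_x = -9*x**2 - 4*x*y + 38*x - y**2 + 10*y - 41.
  f_y = -2*x**2 - 2*x*y + 10*x - 3*y**2 + 12*y - 17.
Scan x_0 ∈ {−4, ..., 4}. For each x_0, f_y(x_0, y) is a polynomial in y; find its integer roots y ∈ {−4, ..., 4}, then test f_x and f at those candidates.
  x = -4: f_y(-4, y) = -3*y**2 + 20*y - 89; no integer root y with |y| ≤ 4.
  x = -3: f_y(-3, y) = -3*y**2 + 18*y - 65; no integer root y with |y| ≤ 4.
  x = -2: f_y(-2, y) = -3*y**2 + 16*y - 45; no integer root y with |y| ≤ 4.
  x = -1: f_y(-1, y) = -3*y**2 + 14*y - 29; no integer root y with |y| ≤ 4.
  x = 0: f_y(0, y) = -3*y**2 + 12*y - 17; no integer root y with |y| ≤ 4.
  x = 1: f_y(1, y) = -3*y**2 + 10*y - 9; no integer root y with |y| ≤ 4.
  x = 2: f_y(2, y) = -3*y**2 + 8*y - 5; vanishes at y ∈ {1}. (2, 1): f_x = 0, f = 0 — SINGULAR.
  x = 3: f_y(3, y) = -3*y**2 + 6*y - 5; no integer root y with |y| ≤ 4.
  x = 4: f_y(4, y) = -3*y**2 + 4*y - 9; no integer root y with |y| ≤ 4.
Only singular point on the grid: (2, 1).
Classify: substitute x = 2 + u, y = 1 + v and expand: f = -3*u**3 - 2*u**2*v - u**2 - u*v**2 - v**3 + v**2.
No constant or linear terms (consistent with a singular point). Quadratic part: -u**2 + v**2. Cubic part: -3*u**3 - 2*u**2*v - u*v**2 - v**3.
The quadratic part v**2 - u**2 = (v − u)(v + u) splits into two distinct linear factors, so there are two distinct tangent lines y − 1 = ±(x − 2) — this is a node (ordinary double point).
Classification: node.


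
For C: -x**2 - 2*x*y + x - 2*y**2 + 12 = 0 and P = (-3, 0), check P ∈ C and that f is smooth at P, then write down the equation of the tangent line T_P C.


Tangent line at P: 7*x + 6*y + 21 = 0.

Step 1: f(-3, 0) = 0, so P lies on C.
Step 2: partial derivatives
  f_x(x, y) = -2*x - 2*y + 1, f_y(x, y) = -2*x - 4*y.
  f_x(P) = 7, f_y(P) = 6 (gradient nonzero, so P is smooth).
Step 3: tangent line at P: 7·(x − -3) + 6·(y − 0) = 0.
Expanding: 7*x + 6*y + 21 = 0.


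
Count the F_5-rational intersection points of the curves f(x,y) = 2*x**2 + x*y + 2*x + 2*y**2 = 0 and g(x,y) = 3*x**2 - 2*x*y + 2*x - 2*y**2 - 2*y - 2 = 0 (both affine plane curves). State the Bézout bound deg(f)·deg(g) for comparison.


Common zeros: {(1, 4)}; count = 1; Bézout bound = 4.

deg(f) = 2, deg(g) = 2, so Bézout bound = 4.
Scan x ∈ F_5. For each x, list the y ∈ F_5 with f(x, y) ≡ 0 and those with g(x, y) ≡ 0 (mod 5); the common zeros in that column are the intersection.
  x = 0: f ≡ 0 at y ∈ {0}; g ≡ 0 at y ∈ ∅; common: ∅.
  x = 1: f ≡ 0 at y ∈ {3, 4}; g ≡ 0 at y ∈ {4}; common: {4}.
  x = 2: f ≡ 0 at y ∈ ∅; g ≡ 0 at y ∈ ∅; common: ∅.
  x = 3: f ≡ 0 at y ∈ ∅; g ≡ 0 at y ∈ ∅; common: ∅.
  x = 4: f ≡ 0 at y ∈ {0, 3}; g ≡ 0 at y ∈ ∅; common: ∅.
Collecting: common zeros = {(1, 4)}, so the count is 1.
Comparison with the Bézout bound: 1 ≤ 4 = deg(f)·deg(g), as expected for curves with no common component (the affine F_5-count falls short of the bound because intersections may lie at infinity, over extension fields, or carry multiplicity).


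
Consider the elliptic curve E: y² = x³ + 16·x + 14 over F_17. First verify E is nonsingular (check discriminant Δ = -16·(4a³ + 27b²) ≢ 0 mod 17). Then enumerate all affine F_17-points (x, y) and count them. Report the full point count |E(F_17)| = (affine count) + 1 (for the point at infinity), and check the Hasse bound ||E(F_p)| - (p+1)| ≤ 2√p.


Affine points = {(3, 2), (3, 15), (5, 7), (5, 10), (8, 5), (8, 12), (10, 1), (10, 16), (11, 5), (11, 12), (12, 8), (12, 9), (15, 5), (15, 12)}; affine count = 14; |E(F_17)| = 15.

Discriminant check: Δ ∝ 4a³ + 27b² = 4·16³ + 27·14² = 4·4096 + 27·196 ≡ 1 (mod 17). Nonzero ⇒ E is nonsingular.
For each x ∈ F_17, compute rhs = x³ + 16·x + 14 mod 17, then count y ∈ F_17 with y² ≡ rhs.
  x = 0: rhs = 14, matching y values: none (0 points).
  x = 1: rhs = 14, matching y values: none (0 points).
  x = 2: rhs = 3, matching y values: none (0 points).
  x = 3: rhs = 4, matching y values: 2, 15 (2 points).
  x = 4: rhs = 6, matching y values: none (0 points).
  x = 5: rhs = 15, matching y values: 7, 10 (2 points).
  x = 6: rhs = 3, matching y values: none (0 points).
  x = 7: rhs = 10, matching y values: none (0 points).
  x = 8: rhs = 8, matching y values: 5, 12 (2 points).
  x = 9: rhs = 3, matching y values: none (0 points).
  x = 10: rhs = 1, matching y values: 1, 16 (2 points).
  x = 11: rhs = 8, matching y values: 5, 12 (2 points).
  x = 12: rhs = 13, matching y values: 8, 9 (2 points).
  x = 13: rhs = 5, matching y values: none (0 points).
  x = 14: rhs = 7, matching y values: none (0 points).
  x = 15: rhs = 8, matching y values: 5, 12 (2 points).
  x = 16: rhs = 14, matching y values: none (0 points).
Total affine count: 14.
Full point count |E(F_17)| = 14 + 1 = 15.
Hasse bound: |15 − (17+1)| = |-3| = 3 ≤ 2√17 ≈ 8.2462 ✓.


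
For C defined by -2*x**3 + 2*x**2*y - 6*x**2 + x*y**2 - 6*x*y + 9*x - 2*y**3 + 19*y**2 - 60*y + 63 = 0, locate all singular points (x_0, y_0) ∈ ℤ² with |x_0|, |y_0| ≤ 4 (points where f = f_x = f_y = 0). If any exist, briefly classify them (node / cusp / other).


Singular points: {(0, 3)}; classification: cusp.

Compute partial derivatives:
  f_x = -6*x**2 + 4*x*y - 12*x + y**2 - 6*y + 9.
  f_y = 2*x**2 + 2*x*y - 6*x - 6*y**2 + 38*y - 60.
Scan x_0 ∈ {−4, ..., 4}. For each x_0, f_y(x_0, y) is a polynomial in y; find its integer roots y ∈ {−4, ..., 4}, then test f_x and f at those candidates.
  x = -4: f_y(-4, y) = -6*y**2 + 30*y - 4; no integer root y with |y| ≤ 4.
  x = -3: f_y(-3, y) = -6*y**2 + 32*y - 24; no integer root y with |y| ≤ 4.
  x = -2: f_y(-2, y) = -6*y**2 + 34*y - 40; vanishes at y ∈ {4}. (-2, 4): f_x = -31 ≠ 0.
  x = -1: f_y(-1, y) = -6*y**2 + 36*y - 52; no integer root y with |y| ≤ 4.
  x = 0: f_y(0, y) = -6*y**2 + 38*y - 60; vanishes at y ∈ {3}. (0, 3): f_x = 0, f = 0 — SINGULAR.
  x = 1: f_y(1, y) = -6*y**2 + 40*y - 64; vanishes at y ∈ {4}. (1, 4): f_x = -1 ≠ 0.
  x = 2: f_y(2, y) = -6*y**2 + 42*y - 64; no integer root y with |y| ≤ 4.
  x = 3: f_y(3, y) = -6*y**2 + 44*y - 60; no integer root y with |y| ≤ 4.
  x = 4: f_y(4, y) = -6*y**2 + 46*y - 52; no integer root y with |y| ≤ 4.
Only singular point on the grid: (0, 3).
Classify: substitute x = 0 + u, y = 3 + v and expand: f = -2*u**3 + 2*u**2*v + u*v**2 - 2*v**3 + v**2.
No constant or linear terms (consistent with a singular point). Quadratic part: v**2. Cubic part: -2*u**3 + 2*u**2*v + u*v**2 - 2*v**3.
The quadratic part v**2 is a perfect square, so there is a single (double) tangent line v = 0, i.e. y = 3. Restricting the cubic part to that line (v = 0) leaves -2*u**3 ≠ 0, so f is not divisible by v and the branch is v² ≈ 2*u**3 to lowest order — this is a cusp.
Classification: cusp.


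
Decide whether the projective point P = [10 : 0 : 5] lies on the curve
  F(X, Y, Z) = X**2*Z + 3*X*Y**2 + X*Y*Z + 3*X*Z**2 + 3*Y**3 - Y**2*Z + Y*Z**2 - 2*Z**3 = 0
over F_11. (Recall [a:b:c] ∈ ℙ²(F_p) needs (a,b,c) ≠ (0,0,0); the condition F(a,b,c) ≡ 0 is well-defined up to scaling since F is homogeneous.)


F(10,0,5) ≡ 10 (mod 11); P is NOT on the curve.

Evaluate F(10, 0, 5) term-by-term (mod 11).
  X**2*Z ↦ 1·100·1·5 = 500
  3*X*Y**2 ↦ 3·10·0·1 = 0
  X*Y*Z ↦ 1·10·0·5 = 0
  3*X*Z**2 ↦ 3·10·1·25 = 750
  3*Y**3 ↦ 3·1·0·1 = 0
  -Y**2*Z ↦ -1·1·0·5 = 0
  Y*Z**2 ↦ 1·1·0·25 = 0
  -2*Z**3 ↦ -2·1·1·125 = -250
Sum: F(10, 0, 5) = (500) + (0) + (0) + (750) + (0) + (0) + (0) + (-250) = 1000.
Reducing mod 11: 1000 ≡ 10 (mod 11).
Since F(a, b, c) ≡ 10 ≠ 0 (mod 11), P does NOT lie on the curve.


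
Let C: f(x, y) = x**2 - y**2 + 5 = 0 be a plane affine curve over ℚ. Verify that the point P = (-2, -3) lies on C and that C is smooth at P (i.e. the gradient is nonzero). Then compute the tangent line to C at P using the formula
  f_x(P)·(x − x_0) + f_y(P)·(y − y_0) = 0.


Tangent line at P: -4*x + 6*y + 10 = 0.

Step 1: f(-2, -3) = 0, so P lies on C.
Step 2: partial derivatives
  f_x(x, y) = 2*x, f_y(x, y) = -2*y.
  f_x(P) = -4, f_y(P) = 6 (gradient nonzero, so P is smooth).
Step 3: tangent line at P: -4·(x − -2) + 6·(y − -3) = 0.
Expanding: -4*x + 6*y + 10 = 0.


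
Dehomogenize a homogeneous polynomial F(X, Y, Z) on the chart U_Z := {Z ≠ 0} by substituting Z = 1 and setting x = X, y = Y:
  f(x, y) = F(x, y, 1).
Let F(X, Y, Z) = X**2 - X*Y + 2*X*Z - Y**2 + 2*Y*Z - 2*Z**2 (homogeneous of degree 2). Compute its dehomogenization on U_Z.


f(x, y) = x**2 - x*y + 2*x - y**2 + 2*y - 2

On U_Z we set Z = 1. Each monomial c·X^i·Y^j·Z^k in F becomes c·x^i·y^j·1^k = c·x^i·y^j.
Substituting Z = 1: F(X, Y, 1) = x**2 - x*y + 2*x - y**2 + 2*y - 2.
Note: deg(f) ≤ deg(F) = 2; strict inequality happens when F is divisible by Z (lost terms).


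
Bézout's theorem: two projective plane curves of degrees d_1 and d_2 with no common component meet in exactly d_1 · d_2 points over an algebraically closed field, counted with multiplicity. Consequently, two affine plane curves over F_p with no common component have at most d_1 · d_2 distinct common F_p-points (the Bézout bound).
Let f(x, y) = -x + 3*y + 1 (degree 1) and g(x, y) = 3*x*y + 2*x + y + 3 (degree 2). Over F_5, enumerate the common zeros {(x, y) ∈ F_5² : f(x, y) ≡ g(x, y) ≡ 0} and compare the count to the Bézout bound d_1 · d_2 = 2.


Common zeros: {(1, 0)}; count = 1; Bézout bound = 2.

deg(f) = 1, deg(g) = 2, so Bézout bound = 2.
Scan x ∈ F_5. For each x, list the y ∈ F_5 with f(x, y) ≡ 0 and those with g(x, y) ≡ 0 (mod 5); the common zeros in that column are the intersection.
  x = 0: f ≡ 0 at y ∈ {3}; g ≡ 0 at y ∈ {2}; common: ∅.
  x = 1: f ≡ 0 at y ∈ {0}; g ≡ 0 at y ∈ {0}; common: {0}.
  x = 2: f ≡ 0 at y ∈ {2}; g ≡ 0 at y ∈ {4}; common: ∅.
  x = 3: f ≡ 0 at y ∈ {4}; g ≡ 0 at y ∈ ∅; common: ∅.
  x = 4: f ≡ 0 at y ∈ {1}; g ≡ 0 at y ∈ {3}; common: ∅.
Collecting: common zeros = {(1, 0)}, so the count is 1.
Comparison with the Bézout bound: 1 ≤ 2 = deg(f)·deg(g), as expected for curves with no common component (the affine F_5-count falls short of the bound because intersections may lie at infinity, over extension fields, or carry multiplicity).


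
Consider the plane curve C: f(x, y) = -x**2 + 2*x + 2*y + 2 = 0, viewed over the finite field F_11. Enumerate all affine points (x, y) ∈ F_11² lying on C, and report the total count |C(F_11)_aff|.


Affine F_11-points: {(0, 10), (1, 4), (2, 10), (3, 6), (4, 3), (5, 1), (6, 0), (7, 0), (8, 1), (9, 3), (10, 6)}; count = 11.

For each of the 121 pairs (x, y) ∈ F_11², evaluate f(x, y) mod 11. Record the zeros.
  x = 0: [0↦2, 1↦4, 2↦6, 3↦8, 4↦10, 5↦1, 6↦3, 7↦5, 8↦7, 9↦9, 10↦0]  zeros at y ∈ {10}
  x = 1: [0↦3, 1↦5, 2↦7, 3↦9, 4↦0, 5↦2, 6↦4, 7↦6, 8↦8, 9↦10, 10↦1]  zeros at y ∈ {4}
  x = 2: [0↦2, 1↦4, 2↦6, 3↦8, 4↦10, 5↦1, 6↦3, 7↦5, 8↦7, 9↦9, 10↦0]  zeros at y ∈ {10}
  x = 3: [0↦10, 1↦1, 2↦3, 3↦5, 4↦7, 5↦9, 6↦0, 7↦2, 8↦4, 9↦6, 10↦8]  zeros at y ∈ {6}
  x = 4: [0↦5, 1↦7, 2↦9, 3↦0, 4↦2, 5↦4, 6↦6, 7↦8, 8↦10, 9↦1, 10↦3]  zeros at y ∈ {3}
  x = 5: [0↦9, 1↦0, 2↦2, 3↦4, 4↦6, 5↦8, 6↦10, 7↦1, 8↦3, 9↦5, 10↦7]  zeros at y ∈ {1}
  x = 6: [0↦0, 1↦2, 2↦4, 3↦6, 4↦8, 5↦10, 6↦1, 7↦3, 8↦5, 9↦7, 10↦9]  zeros at y ∈ {0}
  x = 7: [0↦0, 1↦2, 2↦4, 3↦6, 4↦8, 5↦10, 6↦1, 7↦3, 8↦5, 9↦7, 10↦9]  zeros at y ∈ {0}
  x = 8: [0↦9, 1↦0, 2↦2, 3↦4, 4↦6, 5↦8, 6↦10, 7↦1, 8↦3, 9↦5, 10↦7]  zeros at y ∈ {1}
  x = 9: [0↦5, 1↦7, 2↦9, 3↦0, 4↦2, 5↦4, 6↦6, 7↦8, 8↦10, 9↦1, 10↦3]  zeros at y ∈ {3}
  x = 10: [0↦10, 1↦1, 2↦3, 3↦5, 4↦7, 5↦9, 6↦0, 7↦2, 8↦4, 9↦6, 10↦8]  zeros at y ∈ {6}
Collecting zeros: affine points = {(0, 10), (1, 4), (2, 10), (3, 6), (4, 3), (5, 1), (6, 0), (7, 0), (8, 1), (9, 3), (10, 6)}.
Total count |C(F_11)_aff| = 11.


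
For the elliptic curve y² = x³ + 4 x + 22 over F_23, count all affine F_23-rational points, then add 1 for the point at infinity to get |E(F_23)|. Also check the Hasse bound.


Affine points = {(1, 2), (1, 21), (5, 11), (5, 12), (6, 3), (6, 20), (7, 5), (7, 18), (10, 2), (10, 21), (12, 2), (12, 21), (14, 4), (14, 19), (17, 9), (17, 14), (20, 11), (20, 12), (21, 11), (21, 12)}; affine count = 20; |E(F_23)| = 21.

Discriminant check: Δ ∝ 4a³ + 27b² = 4·4³ + 27·22² = 4·64 + 27·484 ≡ 7 (mod 23). Nonzero ⇒ E is nonsingular.
For each x ∈ F_23, compute rhs = x³ + 4·x + 22 mod 23, then count y ∈ F_23 with y² ≡ rhs.
  x = 0: rhs = 22, matching y values: none (0 points).
  x = 1: rhs = 4, matching y values: 2, 21 (2 points).
  x = 2: rhs = 15, matching y values: none (0 points).
  x = 3: rhs = 15, matching y values: none (0 points).
  x = 4: rhs = 10, matching y values: none (0 points).
  x = 5: rhs = 6, matching y values: 11, 12 (2 points).
  x = 6: rhs = 9, matching y values: 3, 20 (2 points).
  x = 7: rhs = 2, matching y values: 5, 18 (2 points).
  x = 8: rhs = 14, matching y values: none (0 points).
  x = 9: rhs = 5, matching y values: none (0 points).
  x = 10: rhs = 4, matching y values: 2, 21 (2 points).
  x = 11: rhs = 17, matching y values: none (0 points).
  x = 12: rhs = 4, matching y values: 2, 21 (2 points).
  x = 13: rhs = 17, matching y values: none (0 points).
  x = 14: rhs = 16, matching y values: 4, 19 (2 points).
  x = 15: rhs = 7, matching y values: none (0 points).
  x = 16: rhs = 19, matching y values: none (0 points).
  x = 17: rhs = 12, matching y values: 9, 14 (2 points).
  x = 18: rhs = 15, matching y values: none (0 points).
  x = 19: rhs = 11, matching y values: none (0 points).
  x = 20: rhs = 6, matching y values: 11, 12 (2 points).
  x = 21: rhs = 6, matching y values: 11, 12 (2 points).
  x = 22: rhs = 17, matching y values: none (0 points).
Total affine count: 20.
Full point count |E(F_23)| = 20 + 1 = 21.
Hasse bound: |21 − (23+1)| = |-3| = 3 ≤ 2√23 ≈ 9.5917 ✓.


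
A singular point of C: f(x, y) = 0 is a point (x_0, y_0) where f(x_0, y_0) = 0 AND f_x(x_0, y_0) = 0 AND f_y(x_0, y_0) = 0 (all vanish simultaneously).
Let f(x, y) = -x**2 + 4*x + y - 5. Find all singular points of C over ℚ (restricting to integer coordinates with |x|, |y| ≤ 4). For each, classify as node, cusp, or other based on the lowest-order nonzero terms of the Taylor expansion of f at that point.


No singular points in the scanned grid; C is smooth there.

Compute partial derivatives:
  f_x = 4 - 2*x.
  f_y = 1.
f_y = 1 is a nonzero constant, so f_y never vanishes: no point (x, y) can satisfy f = f_x = f_y = 0. In particular no (x, y) ∈ {−4, ..., 4}² is singular; the curve is smooth.


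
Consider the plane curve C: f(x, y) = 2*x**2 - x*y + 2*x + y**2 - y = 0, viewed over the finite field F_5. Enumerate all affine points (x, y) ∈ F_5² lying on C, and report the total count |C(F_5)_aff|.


Affine F_5-points: {(0, 0), (0, 1), (2, 1), (2, 2), (3, 2), (4, 0)}; count = 6.

For each of the 25 pairs (x, y) ∈ F_5², evaluate f(x, y) mod 5. Record the zeros.
  x = 0: [0↦0, 1↦0, 2↦2, 3↦1, 4↦2]  zeros at y ∈ {0, 1}
  x = 1: [0↦4, 1↦3, 2↦4, 3↦2, 4↦2]  zeros at y ∈ ∅
  x = 2: [0↦2, 1↦0, 2↦0, 3↦2, 4↦1]  zeros at y ∈ {1, 2}
  x = 3: [0↦4, 1↦1, 2↦0, 3↦1, 4↦4]  zeros at y ∈ {2}
  x = 4: [0↦0, 1↦1, 2↦4, 3↦4, 4↦1]  zeros at y ∈ {0}
Collecting zeros: affine points = {(0, 0), (0, 1), (2, 1), (2, 2), (3, 2), (4, 0)}.
Total count |C(F_5)_aff| = 6.


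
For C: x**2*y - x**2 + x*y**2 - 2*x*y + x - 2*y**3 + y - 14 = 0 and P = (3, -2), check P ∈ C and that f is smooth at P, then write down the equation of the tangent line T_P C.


Tangent line at P: -9*x - 32*y - 37 = 0.

Step 1: f(3, -2) = 0, so P lies on C.
Step 2: partial derivatives
  f_x(x, y) = 2*x*y - 2*x + y**2 - 2*y + 1, f_y(x, y) = x**2 + 2*x*y - 2*x - 6*y**2 + 1.
  f_x(P) = -9, f_y(P) = -32 (gradient nonzero, so P is smooth).
Step 3: tangent line at P: -9·(x − 3) + -32·(y − -2) = 0.
Expanding: -9*x - 32*y - 37 = 0.


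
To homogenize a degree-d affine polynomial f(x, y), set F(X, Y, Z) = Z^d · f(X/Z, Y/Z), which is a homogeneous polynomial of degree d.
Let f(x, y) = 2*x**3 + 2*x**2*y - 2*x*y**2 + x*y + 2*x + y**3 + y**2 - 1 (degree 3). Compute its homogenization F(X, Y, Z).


F(X, Y, Z) = 2*X**3 + 2*X**2*Y - 2*X*Y**2 + X*Y*Z + 2*X*Z**2 + Y**3 + Y**2*Z - Z**3

deg(f) = 3.
Substitute x = X/Z, y = Y/Z into f, then multiply by Z^3.
  monomial 2·x^3·y^0 ↦ 2·X^3·Y^0·Z^0.
  monomial 2·x^2·y^1 ↦ 2·X^2·Y^1·Z^0.
  monomial -2·x^1·y^2 ↦ -2·X^1·Y^2·Z^0.
  monomial 1·x^1·y^1 ↦ 1·X^1·Y^1·Z^1.
  monomial 2·x^1·y^0 ↦ 2·X^1·Y^0·Z^2.
  monomial 1·x^0·y^3 ↦ 1·X^0·Y^3·Z^0.
  monomial 1·x^0·y^2 ↦ 1·X^0·Y^2·Z^1.
  monomial -1·x^0·y^0 ↦ -1·X^0·Y^0·Z^3.
Collecting: F(X, Y, Z) = 2*X**3 + 2*X**2*Y - 2*X*Y**2 + X*Y*Z + 2*X*Z**2 + Y**3 + Y**2*Z - Z**3.


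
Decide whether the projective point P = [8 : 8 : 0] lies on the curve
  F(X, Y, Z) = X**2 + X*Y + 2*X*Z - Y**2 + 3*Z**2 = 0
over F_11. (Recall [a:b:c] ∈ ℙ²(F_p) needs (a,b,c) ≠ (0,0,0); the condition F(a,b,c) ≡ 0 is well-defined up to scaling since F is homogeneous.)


F(8,8,0) ≡ 9 (mod 11); P is NOT on the curve.

Evaluate F(8, 8, 0) term-by-term (mod 11).
  X**2 ↦ 1·64·1·1 = 64
  X*Y ↦ 1·8·8·1 = 64
  2*X*Z ↦ 2·8·1·0 = 0
  -Y**2 ↦ -1·1·64·1 = -64
  3*Z**2 ↦ 3·1·1·0 = 0
Sum: F(8, 8, 0) = (64) + (64) + (0) + (-64) + (0) = 64.
Reducing mod 11: 64 ≡ 9 (mod 11).
Since F(a, b, c) ≡ 9 ≠ 0 (mod 11), P does NOT lie on the curve.


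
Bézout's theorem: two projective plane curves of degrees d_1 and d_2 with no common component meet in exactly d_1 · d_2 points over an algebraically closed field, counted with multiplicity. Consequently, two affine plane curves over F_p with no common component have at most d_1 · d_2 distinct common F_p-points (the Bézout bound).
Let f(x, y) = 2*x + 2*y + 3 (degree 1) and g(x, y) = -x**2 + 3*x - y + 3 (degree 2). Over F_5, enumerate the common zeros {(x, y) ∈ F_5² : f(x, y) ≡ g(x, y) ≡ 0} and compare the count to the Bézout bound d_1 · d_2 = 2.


Common zeros: {(1, 0), (3, 3)}; count = 2; Bézout bound = 2.

deg(f) = 1, deg(g) = 2, so Bézout bound = 2.
Scan x ∈ F_5. For each x, list the y ∈ F_5 with f(x, y) ≡ 0 and those with g(x, y) ≡ 0 (mod 5); the common zeros in that column are the intersection.
  x = 0: f ≡ 0 at y ∈ {1}; g ≡ 0 at y ∈ {3}; common: ∅.
  x = 1: f ≡ 0 at y ∈ {0}; g ≡ 0 at y ∈ {0}; common: {0}.
  x = 2: f ≡ 0 at y ∈ {4}; g ≡ 0 at y ∈ {0}; common: ∅.
  x = 3: f ≡ 0 at y ∈ {3}; g ≡ 0 at y ∈ {3}; common: {3}.
  x = 4: f ≡ 0 at y ∈ {2}; g ≡ 0 at y ∈ {4}; common: ∅.
Collecting: common zeros = {(1, 0), (3, 3)}, so the count is 2.
Comparison with the Bézout bound: 2 ≤ 2 = deg(f)·deg(g), as expected for curves with no common component (the bound is attained).


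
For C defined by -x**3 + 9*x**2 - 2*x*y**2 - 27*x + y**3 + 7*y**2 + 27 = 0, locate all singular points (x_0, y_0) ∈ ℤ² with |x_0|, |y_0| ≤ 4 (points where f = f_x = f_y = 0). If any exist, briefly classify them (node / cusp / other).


Singular points: {(3, 0)}; classification: cusp.

Compute partial derivatives:
  f_x = -3*x**2 + 18*x - 2*y**2 - 27.
  f_y = -4*x*y + 3*y**2 + 14*y.
Scan x_0 ∈ {−4, ..., 4}. For each x_0, f_y(x_0, y) is a polynomial in y; find its integer roots y ∈ {−4, ..., 4}, then test f_x and f at those candidates.
  x = -4: f_y(-4, y) = 3*y**2 + 30*y; vanishes at y ∈ {0}. (-4, 0): f_x = -147 ≠ 0.
  x = -3: f_y(-3, y) = 3*y**2 + 26*y; vanishes at y ∈ {0}. (-3, 0): f_x = -108 ≠ 0.
  x = -2: f_y(-2, y) = 3*y**2 + 22*y; vanishes at y ∈ {0}. (-2, 0): f_x = -75 ≠ 0.
  x = -1: f_y(-1, y) = 3*y**2 + 18*y; vanishes at y ∈ {0}. (-1, 0): f_x = -48 ≠ 0.
  x = 0: f_y(0, y) = 3*y**2 + 14*y; vanishes at y ∈ {0}. (0, 0): f_x = -27 ≠ 0.
  x = 1: f_y(1, y) = 3*y**2 + 10*y; vanishes at y ∈ {0}. (1, 0): f_x = -12 ≠ 0.
  x = 2: f_y(2, y) = 3*y**2 + 6*y; vanishes at y ∈ {-2, 0}. (2, -2): f_x = -11 ≠ 0; (2, 0): f_x = -3 ≠ 0.
  x = 3: f_y(3, y) = 3*y**2 + 2*y; vanishes at y ∈ {0}. (3, 0): f_x = 0, f = 0 — SINGULAR.
  x = 4: f_y(4, y) = 3*y**2 - 2*y; vanishes at y ∈ {0}. (4, 0): f_x = -3 ≠ 0.
Only singular point on the grid: (3, 0).
Classify: substitute x = 3 + u, y = 0 + v and expand: f = -u**3 - 2*u*v**2 + v**3 + v**2.
No constant or linear terms (consistent with a singular point). Quadratic part: v**2. Cubic part: -u**3 - 2*u*v**2 + v**3.
The quadratic part v**2 is a perfect square, so there is a single (double) tangent line v = 0, i.e. y = 0. Restricting the cubic part to that line (v = 0) leaves -u**3 ≠ 0, so f is not divisible by v and the branch is v² ≈ u**3 to lowest order — this is a cusp.
Classification: cusp.


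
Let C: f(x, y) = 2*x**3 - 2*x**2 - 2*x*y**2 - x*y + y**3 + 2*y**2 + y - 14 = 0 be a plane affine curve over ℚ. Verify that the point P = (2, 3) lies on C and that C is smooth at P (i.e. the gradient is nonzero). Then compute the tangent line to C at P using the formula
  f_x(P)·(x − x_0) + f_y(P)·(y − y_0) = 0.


Tangent line at P: -5*x + 14*y - 32 = 0.

Step 1: f(2, 3) = 0, so P lies on C.
Step 2: partial derivatives
  f_x(x, y) = 6*x**2 - 4*x - 2*y**2 - y, f_y(x, y) = -4*x*y - x + 3*y**2 + 4*y + 1.
  f_x(P) = -5, f_y(P) = 14 (gradient nonzero, so P is smooth).
Step 3: tangent line at P: -5·(x − 2) + 14·(y − 3) = 0.
Expanding: -5*x + 14*y - 32 = 0.


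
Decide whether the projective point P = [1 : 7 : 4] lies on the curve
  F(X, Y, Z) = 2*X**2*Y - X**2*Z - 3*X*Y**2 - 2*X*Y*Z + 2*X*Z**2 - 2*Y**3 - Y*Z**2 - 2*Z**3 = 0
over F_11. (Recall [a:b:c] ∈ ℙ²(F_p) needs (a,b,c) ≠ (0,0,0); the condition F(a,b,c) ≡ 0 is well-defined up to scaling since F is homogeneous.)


F(1,7,4) ≡ 2 (mod 11); P is NOT on the curve.

Evaluate F(1, 7, 4) term-by-term (mod 11).
  2*X**2*Y ↦ 2·1·7·1 = 14
  -X**2*Z ↦ -1·1·1·4 = -4
  -3*X*Y**2 ↦ -3·1·49·1 = -147
  -2*X*Y*Z ↦ -2·1·7·4 = -56
  2*X*Z**2 ↦ 2·1·1·16 = 32
  -2*Y**3 ↦ -2·1·343·1 = -686
  -Y*Z**2 ↦ -1·1·7·16 = -112
  -2*Z**3 ↦ -2·1·1·64 = -128
Sum: F(1, 7, 4) = (14) + (-4) + (-147) + (-56) + (32) + (-686) + (-112) + (-128) = -1087.
Reducing mod 11: -1087 ≡ 2 (mod 11).
Since F(a, b, c) ≡ 2 ≠ 0 (mod 11), P does NOT lie on the curve.


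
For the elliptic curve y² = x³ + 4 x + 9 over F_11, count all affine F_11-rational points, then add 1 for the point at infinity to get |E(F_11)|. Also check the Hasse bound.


Affine points = {(0, 3), (0, 8), (1, 5), (1, 6), (2, 5), (2, 6), (3, 2), (3, 9), (4, 1), (4, 10), (5, 0), (8, 5), (8, 6), (9, 2), (9, 9), (10, 2), (10, 9)}; affine count = 17; |E(F_11)| = 18.

Discriminant check: Δ ∝ 4a³ + 27b² = 4·4³ + 27·9² = 4·64 + 27·81 ≡ 1 (mod 11). Nonzero ⇒ E is nonsingular.
For each x ∈ F_11, compute rhs = x³ + 4·x + 9 mod 11, then count y ∈ F_11 with y² ≡ rhs.
  x = 0: rhs = 9, matching y values: 3, 8 (2 points).
  x = 1: rhs = 3, matching y values: 5, 6 (2 points).
  x = 2: rhs = 3, matching y values: 5, 6 (2 points).
  x = 3: rhs = 4, matching y values: 2, 9 (2 points).
  x = 4: rhs = 1, matching y values: 1, 10 (2 points).
  x = 5: rhs = 0, matching y values: 0 (1 points).
  x = 6: rhs = 7, matching y values: none (0 points).
  x = 7: rhs = 6, matching y values: none (0 points).
  x = 8: rhs = 3, matching y values: 5, 6 (2 points).
  x = 9: rhs = 4, matching y values: 2, 9 (2 points).
  x = 10: rhs = 4, matching y values: 2, 9 (2 points).
Total affine count: 17.
Full point count |E(F_11)| = 17 + 1 = 18.
Hasse bound: |18 − (11+1)| = |6| = 6 ≤ 2√11 ≈ 6.6332 ✓.
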